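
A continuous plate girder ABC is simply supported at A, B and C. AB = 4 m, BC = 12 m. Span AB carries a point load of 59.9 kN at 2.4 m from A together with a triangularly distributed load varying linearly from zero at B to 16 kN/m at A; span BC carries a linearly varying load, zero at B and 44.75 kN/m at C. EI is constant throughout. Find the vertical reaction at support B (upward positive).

R_B = 235.2 kN

Take M_B as the redundant. Released structure: two simple spans AB and BC with a hinge at B.
End slopes at the hinge B, treating each span as simply supported:
  span AB: point load 59.9 at a = 2.4: Pab(L + a)/(6LEI) = 61.34/EI
  span AB: triangular load, peak 16: 7w₀L³/(360EI) = 19.91/EI
  span BC: triangular load, peak 44.75: 7w₀L³/(360EI) = 1504/EI
  relative rotation θ_0 = (81.25 + 1504)/EI = 1585/EI
A unit hogging moment at B produces rotation L₁/(3EI) + L₂/(3EI) = 5.333/EI.
Compatibility: M_B·(L₁+L₂)/(3EI) = θ_0, giving M_B = 297.2 kN·m (hogging).
Span AB, ΣM about A with M_B applied at B: R_B^{AB}·4 = 186.4 + 297.2, so R_B^{AB} = 120.9 kN and R_A = 91.9 − 120.9 = -29 kN.
Span BC, ΣM about C: R_B^{BC}·12 = 1074 + 297.2, so R_B^{BC} = 114.3 kN and R_C = 268.5 − 114.3 = 154.2 kN.
R_B = 120.9 + 114.3 = 235.2 kN.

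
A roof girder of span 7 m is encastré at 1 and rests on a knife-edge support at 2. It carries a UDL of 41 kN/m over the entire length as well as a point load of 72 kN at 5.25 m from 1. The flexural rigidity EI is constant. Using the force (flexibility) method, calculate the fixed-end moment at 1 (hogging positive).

Release the roller at 2. Primary structure: cantilever fixed at 1.
Primary-structure tip deflection at 2 by superposition:
  UDL 41: wL⁴/(8EI) = 12305/EI
  point load 72 at a = 5.25: Pa²(3L − a)/(6EI) = 5209/EI
  δ_0 = 17514/EI
Flexibility coefficient — unit upward force at 2: δ_{22} = L³/(3EI) = 114.3/EI.
Compatibility at 2: δ_0 − R_2·δ_{22} = 0, so R_2 = 17514/114.3 = 153.2 kN.
Moment equilibrium about 1: M_1 = Σ(load moments about 1) − R_2·L = 1382 − 153.2×7 = 310.2 kN·m.

M_1 = 310.2 kN·m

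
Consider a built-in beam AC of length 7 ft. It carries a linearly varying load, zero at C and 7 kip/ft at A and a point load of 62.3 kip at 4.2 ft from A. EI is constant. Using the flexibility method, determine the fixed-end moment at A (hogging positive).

M_A = 59.02 kip·ft

Take the two fixed-end moments M_A, M_C as redundants; the released structure is the simple span AC.
End rotations of the released simple span under the applied load (×1/EI):
  at A: triangular load, peak 7: w₀L³/(45EI) = 53.36/EI
  at C: triangular load, peak 7: 7w₀L³/(360EI) = 46.69/EI
  at A: point load 62.3 at a = 4.2: Pab(L + b)/(6LEI) = 171/EI
  at C: point load 62.3 at a = 4.2: Pab(L + a)/(6LEI) = 195.4/EI
  θ_A0 = 224.3/EI,  θ_C0 = 242.1/EI
Flexibility coefficients: a unit moment at one end gives L/(3EI) there and L/(6EI) at the far end, so f₁₁ = f₂₂ = 2.333/EI and f₁₂ = f₂₁ = 1.167/EI.
Compatibility — zero rotation at each built-in end:
  2.333 M_A + 1.167 M_C = 224.3
  1.167 M_A + 2.333 M_C = 242.1
Solving the pair gives M_A = 59.02 kip·ft and M_C = 74.23 kip·ft (hogging).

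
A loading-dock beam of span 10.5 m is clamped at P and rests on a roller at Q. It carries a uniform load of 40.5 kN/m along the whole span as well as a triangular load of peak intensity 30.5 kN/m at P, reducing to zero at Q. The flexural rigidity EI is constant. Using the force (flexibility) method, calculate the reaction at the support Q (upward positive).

R_Q = 191.5 kN

Remove the prop at Q; the released (primary) structure is a cantilever built in at P.
Downward deflection at the released point Q due to the loads:
  UDL 40.5: wL⁴/(8EI) = 61535/EI
  triangular load, peak 30.5 at the fixed end: w₀L⁴/(30EI) = 12358/EI
  δ_0 = 73893/EI
Flexibility coefficient — unit upward force at Q: δ_{QQ} = L³/(3EI) = 385.9/EI.
The prop prevents deflection at Q: R_Q = δ_0/δ_{QQ} = 73893/385.9 = 191.5 kN.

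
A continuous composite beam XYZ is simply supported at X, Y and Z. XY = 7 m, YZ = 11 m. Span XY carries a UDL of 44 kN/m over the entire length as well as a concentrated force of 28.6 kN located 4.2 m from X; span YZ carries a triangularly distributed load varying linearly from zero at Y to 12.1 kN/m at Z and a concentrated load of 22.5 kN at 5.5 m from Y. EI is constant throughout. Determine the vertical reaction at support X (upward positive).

Release continuity at Y by inserting a hinge; the redundant is the internal moment M_Y. The primary structure is two simply-supported spans XY and YZ.
Rotations at Y on the released spans (each span's end-slope, ×1/EI):
  span XY: UDL 44: wL³/(24EI) = 628.8/EI
  span XY: point load 28.6 at a = 4.2: Pab(L + a)/(6LEI) = 89.69/EI
  span YZ: triangular load, peak 12.1: 7w₀L³/(360EI) = 313.2/EI
  span YZ: point load 22.5 at a = 5.5: Pab(L + b)/(6LEI) = 170.2/EI
  relative rotation θ_0 = (718.5 + 483.3)/EI = 1202/EI
A unit hogging moment at Y produces rotation L₁/(3EI) + L₂/(3EI) = 6/EI.
Slope continuity at Y: θ_0 = M_Y·6/EI, so M_Y = 1202/6 = 200.3 kN·m (hogging).
Span XY, ΣM about X with M_Y applied at Y: R_Y^{XY}·7 = 1198 + 200.3, so R_Y^{XY} = 199.8 kN and R_X = 336.6 − 199.8 = 136.8 kN.

R_X = 136.8 kN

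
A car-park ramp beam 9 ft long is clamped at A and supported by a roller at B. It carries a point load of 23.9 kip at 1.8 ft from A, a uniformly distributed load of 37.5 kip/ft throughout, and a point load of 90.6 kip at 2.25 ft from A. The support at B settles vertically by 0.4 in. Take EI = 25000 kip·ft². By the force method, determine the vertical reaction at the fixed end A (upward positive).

R_A = 319.7 kip

Release the roller at B. Primary structure: cantilever fixed at A.
Deflection at B on the released cantilever, summing each load's contribution:
  point load 23.9 at a = 1.8: Pa²(3L − a)/(6EI) = 325.2/EI
  UDL 37.5: wL⁴/(8EI) = 30755/EI
  point load 90.6 at a = 2.25: Pa²(3L − a)/(6EI) = 1892/EI
  δ_0 = 32972/EI
Flexibility coefficient — unit upward force at B: δ_{BB} = L³/(3EI) = 243/EI.
With EI = 25000 kip·ft²: δ_0 = 1.3189 ft and δ_{BB} = 0.00972 ft/kip.
Compatibility — the beam at B must follow the support down by 0.03333 ft: δ_0 − R_B·δ_{BB} = 0.03333, so R_B = (1.3189 − 0.03333)/0.00972 = 132.3 kip.
Vertical equilibrium: R_A = ΣP − R_B = 452 − 132.3 = 319.7 kip.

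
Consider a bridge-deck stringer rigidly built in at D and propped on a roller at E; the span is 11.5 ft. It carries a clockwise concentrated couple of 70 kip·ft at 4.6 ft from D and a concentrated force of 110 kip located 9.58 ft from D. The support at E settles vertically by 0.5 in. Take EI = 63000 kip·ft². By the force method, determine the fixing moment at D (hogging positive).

M_D = 165 kip·ft

Take the reaction at E as the redundant and release it; the primary structure is a cantilever fixed at D.
Primary-structure tip deflection at E by superposition:
  clockwise couple 70 at a = 4.6: M₀a(2L − a)/(2EI) = 2962/EI
  point load 110 at a = 9.58: Pa²(3L − a)/(6EI) = 41930/EI
  δ_0 = 44892/EI
Tip deflection under a unit load at E: L³/(3EI) = 507/EI.
With EI = 63000 kip·ft²: δ_0 = 0.71257 ft and δ_{EE} = 0.008047 ft/kip.
Compatibility — the beam at E must follow the support down by 0.04167 ft: δ_0 − R_E·δ_{EE} = 0.04167, so R_E = (0.71257 − 0.04167)/0.008047 = 83.37 kip.
Moment equilibrium about D: M_D = Σ(load moments about D) − R_E·L = 1124 − 83.37×11.5 = 165 kip·ft.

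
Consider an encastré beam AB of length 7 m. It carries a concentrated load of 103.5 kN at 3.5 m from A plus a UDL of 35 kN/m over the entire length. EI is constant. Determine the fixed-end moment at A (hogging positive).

M_A = 233.5 kN·m

Release both end moments; the primary structure is a simply-supported span AB with redundants M_A and M_B.
End rotations of the released simple span under the applied load (×1/EI):
  at A: point load 103.5 at a = 3.5: Pab(L + b)/(6LEI) = 317/EI
  at B: point load 103.5 at a = 3.5: Pab(L + a)/(6LEI) = 317/EI
  at A: UDL 35: wL³/(24EI) = 500.2/EI
  at B: UDL 35: wL³/(24EI) = 500.2/EI
  θ_A0 = 817.2/EI,  θ_B0 = 817.2/EI
Flexibility coefficients: a unit moment at one end gives L/(3EI) there and L/(6EI) at the far end, so f₁₁ = f₂₂ = 2.333/EI and f₁₂ = f₂₁ = 1.167/EI.
Compatibility — zero rotation at each built-in end:
  2.333 M_A + 1.167 M_B = 817.2
  1.167 M_A + 2.333 M_B = 817.2
Solving the pair gives M_A = 233.5 kN·m and M_B = 233.5 kN·m (hogging).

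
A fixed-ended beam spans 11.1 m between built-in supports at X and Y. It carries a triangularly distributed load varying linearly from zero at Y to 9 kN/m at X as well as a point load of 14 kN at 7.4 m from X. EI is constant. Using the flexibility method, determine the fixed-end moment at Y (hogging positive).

M_Y = 59.99 kN·m

Release both end moments; the primary structure is a simply-supported span XY with redundants M_X and M_Y.
End rotations of the released simple span under the applied load (×1/EI):
  at X: triangular load, peak 9: w₀L³/(45EI) = 273.5/EI
  at Y: triangular load, peak 9: 7w₀L³/(360EI) = 239.3/EI
  at X: point load 14 at a = 7.4: Pab(L + b)/(6LEI) = 85.18/EI
  at Y: point load 14 at a = 7.4: Pab(L + a)/(6LEI) = 106.5/EI
  θ_X0 = 358.7/EI,  θ_Y0 = 345.8/EI
Flexibility coefficients: a unit moment at one end gives L/(3EI) there and L/(6EI) at the far end, so f₁₁ = f₂₂ = 3.7/EI and f₁₂ = f₂₁ = 1.85/EI.
Compatibility — zero rotation at each built-in end:
  3.7 M_X + 1.85 M_Y = 358.7
  1.85 M_X + 3.7 M_Y = 345.8
Solving the pair gives M_X = 66.96 kN·m and M_Y = 59.99 kN·m (hogging).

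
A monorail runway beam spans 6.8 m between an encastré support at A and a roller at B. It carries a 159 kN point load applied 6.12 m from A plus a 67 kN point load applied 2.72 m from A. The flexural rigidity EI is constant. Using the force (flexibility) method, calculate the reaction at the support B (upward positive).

R_B = 149.2 kN

Release the roller at B. Primary structure: cantilever fixed at A.
Deflection at B on the released cantilever, summing each load's contribution:
  point load 159 at a = 6.12: Pa²(3L − a)/(6EI) = 14173/EI
  point load 67 at a = 2.72: Pa²(3L − a)/(6EI) = 1461/EI
  δ_0 = 15634/EI
Tip deflection under a unit load at B: L³/(3EI) = 104.8/EI.
The prop prevents deflection at B: R_B = δ_0/δ_{BB} = 15634/104.8 = 149.2 kN.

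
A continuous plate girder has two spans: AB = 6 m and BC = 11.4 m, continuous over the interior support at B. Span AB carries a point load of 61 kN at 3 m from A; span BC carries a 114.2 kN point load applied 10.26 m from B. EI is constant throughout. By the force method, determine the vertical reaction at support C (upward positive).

Release continuity at B by inserting a hinge; the redundant is the internal moment M_B. The primary structure is two simply-supported spans AB and BC.
End slopes at the hinge B, treating each span as simply supported:
  span AB: point load 61 at a = 3: Pab(L + a)/(6LEI) = 137.2/EI
  span BC: point load 114.2 at a = 10.26: Pab(L + b)/(6LEI) = 244.9/EI
  relative rotation θ_0 = (137.2 + 244.9)/EI = 382.1/EI
A unit hogging moment at B produces rotation L₁/(3EI) + L₂/(3EI) = 5.8/EI.
Slope continuity at B: θ_0 = M_B·5.8/EI, so M_B = 382.1/5.8 = 65.89 kN·m (hogging).
Span BC, ΣM about C: R_B^{BC}·11.4 = 130.2 + 65.89, so R_B^{BC} = 17.2 kN and R_C = 114.2 − 17.2 = 97 kN.

R_C = 97 kN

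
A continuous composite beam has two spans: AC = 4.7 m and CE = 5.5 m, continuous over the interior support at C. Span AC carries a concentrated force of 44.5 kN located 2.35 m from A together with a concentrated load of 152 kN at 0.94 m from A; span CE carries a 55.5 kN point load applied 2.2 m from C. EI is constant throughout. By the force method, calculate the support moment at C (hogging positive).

Take M_C as the redundant. Released structure: two simple spans AC and CE with a hinge at C.
Rotations at C on the released spans (each span's end-slope, ×1/EI):
  span AC: point load 44.5 at a = 2.35: Pab(L + a)/(6LEI) = 61.44/EI
  span AC: point load 152 at a = 0.94: Pab(L + a)/(6LEI) = 107.4/EI
  span CE: point load 55.5 at a = 2.2: Pab(L + b)/(6LEI) = 107.4/EI
  relative rotation θ_0 = (168.9 + 107.4)/EI = 276.3/EI
A unit hogging moment at C produces rotation L₁/(3EI) + L₂/(3EI) = 3.4/EI.
Compatibility: M_C·(L₁+L₂)/(3EI) = θ_0, giving M_C = 81.27 kN·m (hogging).

M_C = 81.27 kN·m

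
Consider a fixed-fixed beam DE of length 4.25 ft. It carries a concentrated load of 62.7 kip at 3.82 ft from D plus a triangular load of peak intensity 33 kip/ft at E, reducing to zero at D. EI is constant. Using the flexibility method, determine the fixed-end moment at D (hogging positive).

Take the two fixed-end moments M_D, M_E as redundants; the released structure is the simple span DE.
End rotations of the released simple span under the applied load (×1/EI):
  at D: point load 62.7 at a = 3.82: Pab(L + b)/(6LEI) = 18.9/EI
  at E: point load 62.7 at a = 3.82: Pab(L + a)/(6LEI) = 32.59/EI
  at D: triangular load, peak 33: 7w₀L³/(360EI) = 49.26/EI
  at E: triangular load, peak 33: w₀L³/(45EI) = 56.29/EI
  θ_D0 = 68.16/EI,  θ_E0 = 88.89/EI
Flexibility coefficients: a unit moment at one end gives L/(3EI) there and L/(6EI) at the far end, so f₁₁ = f₂₂ = 1.417/EI and f₁₂ = f₂₁ = 0.7083/EI.
Compatibility — zero rotation at each built-in end:
  1.417 M_D + 0.7083 M_E = 68.16
  0.7083 M_D + 1.417 M_E = 88.89
Solving the pair gives M_D = 22.32 kip·ft and M_E = 51.58 kip·ft (hogging).

M_D = 22.32 kip·ft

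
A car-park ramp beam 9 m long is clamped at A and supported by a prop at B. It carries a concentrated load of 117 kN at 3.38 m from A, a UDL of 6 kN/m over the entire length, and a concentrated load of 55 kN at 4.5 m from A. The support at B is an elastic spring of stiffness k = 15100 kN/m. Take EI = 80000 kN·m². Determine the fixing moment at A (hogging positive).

M_A = 365.5 kN·m

Choose R_B as the redundant. The primary structure is the cantilever fixed at A.
Downward deflection at the released point B due to the loads:
  point load 117 at a = 3.38: Pa²(3L − a)/(6EI) = 5262/EI
  UDL 6: wL⁴/(8EI) = 4921/EI
  point load 55 at a = 4.5: Pa²(3L − a)/(6EI) = 4177/EI
  δ_0 = 14359/EI
Flexibility coefficient — unit upward force at B: δ_{BB} = L³/(3EI) = 243/EI.
With EI = 80000 kN·m²: δ_0 = 0.17949 m and δ_{BB} = 0.003037 m/kN.
Compatibility — the spring shortens by R_B/k under the reaction it provides: δ_0 − R_B·δ_{BB} = R_B/k. With 1/k = 0.000066 m/kN, R_B = δ_0 / (δ_{BB} + 1/k) = 0.17949 / (0.003037 + 0.000066) = 57.83 kN.
Moment equilibrium about A: M_A = Σ(load moments about A) − R_B·L = 886 − 57.83×9 = 365.5 kN·m.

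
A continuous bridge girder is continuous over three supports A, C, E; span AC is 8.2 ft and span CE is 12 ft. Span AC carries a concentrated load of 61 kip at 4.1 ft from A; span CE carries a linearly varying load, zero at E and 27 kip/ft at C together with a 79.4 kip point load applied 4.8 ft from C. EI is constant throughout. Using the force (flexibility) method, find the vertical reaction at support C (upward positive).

R_C = 247.9 kip

Insert a hinge at C; M_C is the redundant, and each span becomes simply supported.
Rotations at C on the released spans (each span's end-slope, ×1/EI):
  span AC: point load 61 at a = 4.1: Pab(L + a)/(6LEI) = 256.4/EI
  span CE: triangular load, peak 27: w₀L³/(45EI) = 1037/EI
  span CE: point load 79.4 at a = 4.8: Pab(L + b)/(6LEI) = 731.8/EI
  relative rotation θ_0 = (256.4 + 1769)/EI = 2025/EI
A unit hogging moment at C produces rotation L₁/(3EI) + L₂/(3EI) = 6.733/EI.
Slope continuity at C: θ_0 = M_C·6.733/EI, so M_C = 2025/6.733 = 300.7 kip·ft (hogging).
Span AC, ΣM about A with M_C applied at C: R_C^{AC}·8.2 = 250.1 + 300.7, so R_C^{AC} = 67.17 kip and R_A = 61 − 67.17 = -6.174 kip.
Span CE, ΣM about E: R_C^{CE}·12 = 1868 + 300.7, so R_C^{CE} = 180.7 kip and R_E = 241.4 − 180.7 = 60.7 kip.
R_C = 67.17 + 180.7 = 247.9 kip.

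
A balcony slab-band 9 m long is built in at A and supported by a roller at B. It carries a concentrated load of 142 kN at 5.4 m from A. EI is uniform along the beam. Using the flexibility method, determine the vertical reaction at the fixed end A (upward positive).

Choose R_B as the redundant. The primary structure is the cantilever fixed at A.
Downward deflection at the released point B due to the loads:
  point load 142 at a = 5.4: Pa²(3L − a)/(6EI) = 14907/EI
Flexibility coefficient — unit upward force at B: δ_{BB} = L³/(3EI) = 243/EI.
The prop prevents deflection at B: R_B = δ_0/δ_{BB} = 14907/243 = 61.34 kN.
Vertical equilibrium: R_A = ΣP − R_B = 142 − 61.34 = 80.66 kN.

R_A = 80.66 kN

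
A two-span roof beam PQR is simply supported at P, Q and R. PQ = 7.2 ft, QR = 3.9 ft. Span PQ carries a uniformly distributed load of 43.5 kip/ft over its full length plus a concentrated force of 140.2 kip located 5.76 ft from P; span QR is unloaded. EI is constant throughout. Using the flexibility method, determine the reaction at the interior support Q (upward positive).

Insert a hinge at Q; M_Q is the redundant, and each span becomes simply supported.
Rotations at Q on the released spans (each span's end-slope, ×1/EI):
  span PQ: UDL 43.5: wL³/(24EI) = 676.5/EI
  span PQ: point load 140.2 at a = 5.76: Pab(L + a)/(6LEI) = 348.9/EI
  relative rotation θ_0 = (1025 + 0)/EI = 1025/EI
A unit hogging moment at Q produces rotation L₁/(3EI) + L₂/(3EI) = 3.7/EI.
Compatibility: M_Q·(L₁+L₂)/(3EI) = θ_0, giving M_Q = 277.1 kip·ft (hogging).
Span PQ, ΣM about P with M_Q applied at Q: R_Q^{PQ}·7.2 = 1935 + 277.1, so R_Q^{PQ} = 307.3 kip and R_P = 453.4 − 307.3 = 146.1 kip.
Span QR, ΣM about R: R_Q^{QR}·3.9 = 0 + 277.1, so R_Q^{QR} = 71.06 kip and R_R = 0 − 71.06 = -71.06 kip.
R_Q = 307.3 + 71.06 = 378.3 kip.

R_Q = 378.3 kip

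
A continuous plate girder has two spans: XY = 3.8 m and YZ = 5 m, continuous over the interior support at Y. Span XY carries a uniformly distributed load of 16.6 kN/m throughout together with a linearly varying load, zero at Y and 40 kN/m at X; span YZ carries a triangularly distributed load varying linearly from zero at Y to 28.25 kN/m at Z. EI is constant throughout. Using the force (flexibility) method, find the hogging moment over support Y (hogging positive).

Release continuity at Y by inserting a hinge; the redundant is the internal moment M_Y. The primary structure is two simply-supported spans XY and YZ.
End slopes at the hinge Y, treating each span as simply supported:
  span XY: UDL 16.6: wL³/(24EI) = 37.95/EI
  span XY: triangular load, peak 40: 7w₀L³/(360EI) = 42.68/EI
  span YZ: triangular load, peak 28.25: 7w₀L³/(360EI) = 68.66/EI
  relative rotation θ_0 = (80.63 + 68.66)/EI = 149.3/EI
A unit hogging moment at Y produces rotation L₁/(3EI) + L₂/(3EI) = 2.933/EI.
Slope continuity at Y: θ_0 = M_Y·2.933/EI, so M_Y = 149.3/2.933 = 50.9 kN·m (hogging).

M_Y = 50.9 kN·m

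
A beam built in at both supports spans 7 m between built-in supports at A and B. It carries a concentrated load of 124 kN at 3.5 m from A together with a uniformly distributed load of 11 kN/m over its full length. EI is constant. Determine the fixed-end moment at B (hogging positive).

Release both end moments; the primary structure is a simply-supported span AB with redundants M_A and M_B.
End rotations of the released simple span under the applied load (×1/EI):
  at A: point load 124 at a = 3.5: Pab(L + b)/(6LEI) = 379.8/EI
  at B: point load 124 at a = 3.5: Pab(L + a)/(6LEI) = 379.8/EI
  at A: UDL 11: wL³/(24EI) = 157.2/EI
  at B: UDL 11: wL³/(24EI) = 157.2/EI
  θ_A0 = 537/EI,  θ_B0 = 537/EI
Flexibility coefficients: a unit moment at one end gives L/(3EI) there and L/(6EI) at the far end, so f₁₁ = f₂₂ = 2.333/EI and f₁₂ = f₂₁ = 1.167/EI.
Compatibility — zero rotation at each built-in end:
  2.333 M_A + 1.167 M_B = 537
  1.167 M_A + 2.333 M_B = 537
Solving the pair gives M_A = 153.4 kN·m and M_B = 153.4 kN·m (hogging).

M_B = 153.4 kN·m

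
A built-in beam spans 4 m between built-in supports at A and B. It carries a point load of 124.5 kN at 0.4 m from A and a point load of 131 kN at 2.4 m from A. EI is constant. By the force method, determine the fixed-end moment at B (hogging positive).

M_B = 79.94 kN·m

Release both end moments; the primary structure is a simply-supported span AB with redundants M_A and M_B.
On the primary (simply-supported) span, the end slopes from the loading are:
  at A: point load 124.5 at a = 0.4: Pab(L + b)/(6LEI) = 56.77/EI
  at B: point load 124.5 at a = 0.4: Pab(L + a)/(6LEI) = 32.87/EI
  at A: point load 131 at a = 2.4: Pab(L + b)/(6LEI) = 117.4/EI
  at B: point load 131 at a = 2.4: Pab(L + a)/(6LEI) = 134.1/EI
  θ_A0 = 174.1/EI,  θ_B0 = 167/EI
Flexibility coefficients: a unit moment at one end gives L/(3EI) there and L/(6EI) at the far end, so f₁₁ = f₂₂ = 1.333/EI and f₁₂ = f₂₁ = 0.6667/EI.
Compatibility — zero rotation at each built-in end:
  1.333 M_A + 0.6667 M_B = 174.1
  0.6667 M_A + 1.333 M_B = 167
Solving the pair gives M_A = 90.64 kN·m and M_B = 79.94 kN·m (hogging).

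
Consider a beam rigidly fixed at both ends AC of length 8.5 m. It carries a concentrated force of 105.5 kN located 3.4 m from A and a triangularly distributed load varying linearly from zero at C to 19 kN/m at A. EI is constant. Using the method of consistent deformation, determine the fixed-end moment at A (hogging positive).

Take the two fixed-end moments M_A, M_C as redundants; the released structure is the simple span AC.
Simple-span end rotations at A and C under the given loads:
  at A: point load 105.5 at a = 3.4: Pab(L + b)/(6LEI) = 487.8/EI
  at C: point load 105.5 at a = 3.4: Pab(L + a)/(6LEI) = 426.9/EI
  at A: triangular load, peak 19: w₀L³/(45EI) = 259.3/EI
  at C: triangular load, peak 19: 7w₀L³/(360EI) = 226.9/EI
  θ_A0 = 747.1/EI,  θ_C0 = 653.7/EI
Flexibility coefficients: a unit moment at one end gives L/(3EI) there and L/(6EI) at the far end, so f₁₁ = f₂₂ = 2.833/EI and f₁₂ = f₂₁ = 1.417/EI.
Compatibility — zero rotation at each built-in end:
  2.833 M_A + 1.417 M_C = 747.1
  1.417 M_A + 2.833 M_C = 653.7
Solving the pair gives M_A = 197.8 kN·m and M_C = 131.8 kN·m (hogging).

M_A = 197.8 kN·m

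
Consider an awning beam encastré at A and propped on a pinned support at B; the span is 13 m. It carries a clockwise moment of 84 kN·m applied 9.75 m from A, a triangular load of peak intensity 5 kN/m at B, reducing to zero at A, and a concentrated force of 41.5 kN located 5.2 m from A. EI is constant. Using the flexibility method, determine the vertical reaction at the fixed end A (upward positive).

R_A = 38.41 kN

Remove the prop at B; the released (primary) structure is a cantilever built in at A.
Deflection at B on the released cantilever, summing each load's contribution:
  clockwise couple 84 at a = 9.75: M₀a(2L − a)/(2EI) = 6654/EI
  triangular load, peak 5 at the free end: 11w₀L⁴/(120EI) = 13090/EI
  point load 41.5 at a = 5.2: Pa²(3L − a)/(6EI) = 6322/EI
  δ_0 = 26066/EI
Flexibility coefficient — unit upward force at B: δ_{BB} = L³/(3EI) = 732.3/EI.
The prop prevents deflection at B: R_B = δ_0/δ_{BB} = 26066/732.3 = 35.59 kN.
Vertical equilibrium: R_A = ΣP − R_B = 74 − 35.59 = 38.41 kN.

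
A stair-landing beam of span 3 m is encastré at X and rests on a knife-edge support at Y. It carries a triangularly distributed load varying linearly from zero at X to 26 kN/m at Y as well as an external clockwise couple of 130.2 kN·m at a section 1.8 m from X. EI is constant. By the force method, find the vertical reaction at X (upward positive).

Release the roller at Y. Primary structure: cantilever fixed at X.
Primary-structure tip deflection at Y by superposition:
  triangular load, peak 26 at the free end: 11w₀L⁴/(120EI) = 193.1/EI
  clockwise couple 130.2 at a = 1.8: M₀a(2L − a)/(2EI) = 492.2/EI
  δ_0 = 685.2/EI
Tip deflection under a unit load at Y: L³/(3EI) = 9/EI.
Compatibility at Y: δ_0 − R_Y·δ_{YY} = 0, so R_Y = 685.2/9 = 76.13 kN.
Vertical equilibrium: R_X = ΣP − R_Y = 39 − 76.13 = -37.13 kN.

R_X = -37.13 kN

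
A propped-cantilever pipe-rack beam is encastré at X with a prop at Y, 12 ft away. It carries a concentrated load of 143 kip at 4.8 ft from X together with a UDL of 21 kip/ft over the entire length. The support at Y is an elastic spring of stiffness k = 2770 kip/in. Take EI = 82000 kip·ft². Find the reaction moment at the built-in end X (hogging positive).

Choose R_Y as the redundant. The primary structure is the cantilever fixed at X.
Free-end deflection of the primary structure under the applied loading (downward +):
  point load 143 at a = 4.8: Pa²(3L − a)/(6EI) = 17133/EI
  UDL 21: wL⁴/(8EI) = 54432/EI
  δ_0 = 71565/EI
Flexibility coefficient — unit upward force at Y: δ_{YY} = L³/(3EI) = 576/EI.
With EI = 82000 kip·ft²: δ_0 = 0.87274 ft and δ_{YY} = 0.007024 ft/kip.
Compatibility — the spring shortens by R_Y/k under the reaction it provides: δ_0 − R_Y·δ_{YY} = R_Y/k. With 1/k = 1/(2770×12) ft/kip = 0.00003 ft/kip, R_Y = δ_0 / (δ_{YY} + 1/k) = 0.87274 / (0.007024 + 0.00003) = 123.7 kip.
Moment equilibrium about X: M_X = Σ(load moments about X) − R_Y·L = 2198 − 123.7×12 = 713.8 kip·ft.

M_X = 713.8 kip·ft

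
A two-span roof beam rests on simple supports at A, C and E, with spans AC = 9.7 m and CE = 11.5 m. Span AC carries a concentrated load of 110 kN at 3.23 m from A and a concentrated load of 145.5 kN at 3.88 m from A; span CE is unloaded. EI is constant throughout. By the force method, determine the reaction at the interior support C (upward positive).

Take M_C as the redundant. Released structure: two simple spans AC and CE with a hinge at C.
Rotations at C on the released spans (each span's end-slope, ×1/EI):
  span AC: point load 110 at a = 3.23: Pab(L + a)/(6LEI) = 510.7/EI
  span AC: point load 145.5 at a = 3.88: Pab(L + a)/(6LEI) = 766.6/EI
  relative rotation θ_0 = (1277 + 0)/EI = 1277/EI
A unit hogging moment at C produces rotation L₁/(3EI) + L₂/(3EI) = 7.067/EI.
Slope continuity at C: θ_0 = M_C·7.067/EI, so M_C = 1277/7.067 = 180.8 kN·m (hogging).
Span AC, ΣM about A with M_C applied at C: R_C^{AC}·9.7 = 919.8 + 180.8, so R_C^{AC} = 113.5 kN and R_A = 255.5 − 113.5 = 142 kN.
Span CE, ΣM about E: R_C^{CE}·11.5 = 0 + 180.8, so R_C^{CE} = 15.72 kN and R_E = 0 − 15.72 = -15.72 kN.
R_C = 113.5 + 15.72 = 129.2 kN.

R_C = 129.2 kN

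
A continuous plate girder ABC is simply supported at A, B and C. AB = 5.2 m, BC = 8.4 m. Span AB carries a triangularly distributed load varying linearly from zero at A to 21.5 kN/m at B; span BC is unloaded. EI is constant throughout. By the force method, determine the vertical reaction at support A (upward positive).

Take M_B as the redundant. Released structure: two simple spans AB and BC with a hinge at B.
Rotations at B on the released spans (each span's end-slope, ×1/EI):
  span AB: triangular load, peak 21.5: w₀L³/(45EI) = 67.18/EI
  relative rotation θ_0 = (67.18 + 0)/EI = 67.18/EI
A unit hogging moment at B produces rotation L₁/(3EI) + L₂/(3EI) = 4.533/EI.
Compatibility: M_B·(L₁+L₂)/(3EI) = θ_0, giving M_B = 14.82 kN·m (hogging).
Span AB, ΣM about A with M_B applied at B: R_B^{AB}·5.2 = 193.8 + 14.82, so R_B^{AB} = 40.12 kN and R_A = 55.9 − 40.12 = 15.78 kN.

R_A = 15.78 kN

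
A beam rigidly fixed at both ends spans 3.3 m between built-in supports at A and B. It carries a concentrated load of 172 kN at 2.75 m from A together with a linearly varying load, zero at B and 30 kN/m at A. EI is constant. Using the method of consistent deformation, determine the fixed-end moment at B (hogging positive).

Release both end moments; the primary structure is a simply-supported span AB with redundants M_A and M_B.
Simple-span end rotations at A and B under the given loads:
  at A: point load 172 at a = 2.75: Pab(L + b)/(6LEI) = 50.58/EI
  at B: point load 172 at a = 2.75: Pab(L + a)/(6LEI) = 79.49/EI
  at A: triangular load, peak 30: w₀L³/(45EI) = 23.96/EI
  at B: triangular load, peak 30: 7w₀L³/(360EI) = 20.96/EI
  θ_A0 = 74.54/EI,  θ_B0 = 100.5/EI
Flexibility coefficients: a unit moment at one end gives L/(3EI) there and L/(6EI) at the far end, so f₁₁ = f₂₂ = 1.1/EI and f₁₂ = f₂₁ = 0.55/EI.
Compatibility — zero rotation at each built-in end:
  1.1 M_A + 0.55 M_B = 74.54
  0.55 M_A + 1.1 M_B = 100.5
Solving the pair gives M_A = 29.47 kN·m and M_B = 76.58 kN·m (hogging).

M_B = 76.58 kN·m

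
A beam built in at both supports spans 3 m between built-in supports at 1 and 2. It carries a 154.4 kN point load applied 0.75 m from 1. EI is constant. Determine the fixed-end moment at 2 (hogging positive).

M_2 = 21.71 kN·m

Take the two fixed-end moments M_1, M_2 as redundants; the released structure is the simple span 12.
End rotations of the released simple span under the applied load (×1/EI):
  at 1: point load 154.4 at a = 0.75: Pab(L + b)/(6LEI) = 75.99/EI
  at 2: point load 154.4 at a = 0.75: Pab(L + a)/(6LEI) = 54.28/EI
  θ_10 = 75.99/EI,  θ_20 = 54.28/EI
Flexibility coefficients: a unit moment at one end gives L/(3EI) there and L/(6EI) at the far end, so f₁₁ = f₂₂ = 1/EI and f₁₂ = f₂₁ = 0.5/EI.
Compatibility — zero rotation at each built-in end:
  1 M_1 + 0.5 M_2 = 75.99
  0.5 M_1 + 1 M_2 = 54.28
Solving the pair gives M_1 = 65.14 kN·m and M_2 = 21.71 kN·m (hogging).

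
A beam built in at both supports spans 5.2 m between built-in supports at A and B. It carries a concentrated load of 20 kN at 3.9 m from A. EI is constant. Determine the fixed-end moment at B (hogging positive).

Take the two fixed-end moments M_A, M_B as redundants; the released structure is the simple span AB.
Simple-span end rotations at A and B under the given loads:
  at A: point load 20 at a = 3.9: Pab(L + b)/(6LEI) = 21.12/EI
  at B: point load 20 at a = 3.9: Pab(L + a)/(6LEI) = 29.57/EI
  θ_A0 = 21.12/EI,  θ_B0 = 29.57/EI
Flexibility coefficients: a unit moment at one end gives L/(3EI) there and L/(6EI) at the far end, so f₁₁ = f₂₂ = 1.733/EI and f₁₂ = f₂₁ = 0.8667/EI.
Compatibility — zero rotation at each built-in end:
  1.733 M_A + 0.8667 M_B = 21.12
  0.8667 M_A + 1.733 M_B = 29.57
Solving the pair gives M_A = 4.875 kN·m and M_B = 14.62 kN·m (hogging).

M_B = 14.62 kN·m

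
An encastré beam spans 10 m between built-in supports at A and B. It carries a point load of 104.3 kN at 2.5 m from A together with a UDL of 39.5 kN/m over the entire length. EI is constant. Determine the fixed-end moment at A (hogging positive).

M_A = 475.8 kN·m

Take the two fixed-end moments M_A, M_B as redundants; the released structure is the simple span AB.
On the primary (simply-supported) span, the end slopes from the loading are:
  at A: point load 104.3 at a = 2.5: Pab(L + b)/(6LEI) = 570.4/EI
  at B: point load 104.3 at a = 2.5: Pab(L + a)/(6LEI) = 407.4/EI
  at A: UDL 39.5: wL³/(24EI) = 1646/EI
  at B: UDL 39.5: wL³/(24EI) = 1646/EI
  θ_A0 = 2216/EI,  θ_B0 = 2053/EI
Flexibility coefficients: a unit moment at one end gives L/(3EI) there and L/(6EI) at the far end, so f₁₁ = f₂₂ = 3.333/EI and f₁₂ = f₂₁ = 1.667/EI.
Compatibility — zero rotation at each built-in end:
  3.333 M_A + 1.667 M_B = 2216
  1.667 M_A + 3.333 M_B = 2053
Solving the pair gives M_A = 475.8 kN·m and M_B = 378.1 kN·m (hogging).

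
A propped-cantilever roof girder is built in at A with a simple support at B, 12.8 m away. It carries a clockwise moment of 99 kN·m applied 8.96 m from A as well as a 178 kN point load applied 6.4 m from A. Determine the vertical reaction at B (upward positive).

Take the reaction at B as the redundant and release it; the primary structure is a cantilever fixed at A.
Primary-structure tip deflection at B by superposition:
  clockwise couple 99 at a = 8.96: M₀a(2L − a)/(2EI) = 7380/EI
  point load 178 at a = 6.4: Pa²(3L − a)/(6EI) = 38885/EI
  δ_0 = 46265/EI
Tip deflection under a unit load at B: L³/(3EI) = 699.1/EI.
The prop prevents deflection at B: R_B = δ_0/δ_{BB} = 46265/699.1 = 66.18 kN.

R_B = 66.18 kN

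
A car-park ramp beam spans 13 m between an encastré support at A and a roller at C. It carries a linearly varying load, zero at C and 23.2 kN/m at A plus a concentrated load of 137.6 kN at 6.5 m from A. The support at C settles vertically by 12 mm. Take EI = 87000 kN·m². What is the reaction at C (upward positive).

Choose R_C as the redundant. The primary structure is the cantilever fixed at A.
Free-end deflection of the primary structure under the applied loading (downward +):
  triangular load, peak 23.2 at the fixed end: w₀L⁴/(30EI) = 22087/EI
  point load 137.6 at a = 6.5: Pa²(3L − a)/(6EI) = 31490/EI
  δ_0 = 53578/EI
Tip deflection under a unit load at C: L³/(3EI) = 732.3/EI.
With EI = 87000 kN·m²: δ_0 = 0.61583 m and δ_{CC} = 0.008418 m/kN.
Compatibility — the beam at C must follow the support down by 0.012 m: δ_0 − R_C·δ_{CC} = 0.012, so R_C = (0.61583 − 0.012)/0.008418 = 71.73 kN.

R_C = 71.73 kN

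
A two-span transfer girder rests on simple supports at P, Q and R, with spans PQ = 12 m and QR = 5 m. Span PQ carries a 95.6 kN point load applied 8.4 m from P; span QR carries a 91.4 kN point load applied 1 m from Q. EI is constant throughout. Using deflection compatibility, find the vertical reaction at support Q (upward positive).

R_Q = 186.5 kN

Insert a hinge at Q; M_Q is the redundant, and each span becomes simply supported.
Discontinuity in slope at Q on the released structure — sum the simple-span end rotations:
  span PQ: point load 95.6 at a = 8.4: Pab(L + a)/(6LEI) = 819.1/EI
  span QR: point load 91.4 at a = 1: Pab(L + b)/(6LEI) = 109.7/EI
  relative rotation θ_0 = (819.1 + 109.7)/EI = 928.8/EI
A unit hogging moment at Q produces rotation L₁/(3EI) + L₂/(3EI) = 5.667/EI.
Compatibility: M_Q·(L₁+L₂)/(3EI) = θ_0, giving M_Q = 163.9 kN·m (hogging).
Span PQ, ΣM about P with M_Q applied at Q: R_Q^{PQ}·12 = 803 + 163.9, so R_Q^{PQ} = 80.58 kN and R_P = 95.6 − 80.58 = 15.02 kN.
Span QR, ΣM about R: R_Q^{QR}·5 = 365.6 + 163.9, so R_Q^{QR} = 105.9 kN and R_R = 91.4 − 105.9 = -14.5 kN.
R_Q = 80.58 + 105.9 = 186.5 kN.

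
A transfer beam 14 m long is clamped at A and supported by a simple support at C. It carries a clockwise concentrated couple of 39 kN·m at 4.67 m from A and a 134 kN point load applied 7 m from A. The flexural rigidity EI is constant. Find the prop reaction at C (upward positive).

R_C = 44.2 kN

Remove the prop at C; the released (primary) structure is a cantilever built in at A.
Deflection at C on the released cantilever, summing each load's contribution:
  clockwise couple 39 at a = 4.67: M₀a(2L − a)/(2EI) = 2125/EI
  point load 134 at a = 7: Pa²(3L − a)/(6EI) = 38302/EI
  δ_0 = 40426/EI
Flexibility coefficient — unit upward force at C: δ_{CC} = L³/(3EI) = 914.7/EI.
Compatibility at C: δ_0 − R_C·δ_{CC} = 0, so R_C = 40426/914.7 = 44.2 kN.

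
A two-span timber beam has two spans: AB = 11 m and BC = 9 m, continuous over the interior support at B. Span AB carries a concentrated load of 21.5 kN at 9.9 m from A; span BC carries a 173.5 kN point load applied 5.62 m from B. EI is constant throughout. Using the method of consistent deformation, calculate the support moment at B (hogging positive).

M_B = 124.5 kN·m

Take M_B as the redundant. Released structure: two simple spans AB and BC with a hinge at B.
Rotations at B on the released spans (each span's end-slope, ×1/EI):
  span AB: point load 21.5 at a = 9.9: Pab(L + a)/(6LEI) = 74.14/EI
  span BC: point load 173.5 at a = 5.62: Pab(L + b)/(6LEI) = 755.6/EI
  relative rotation θ_0 = (74.14 + 755.6)/EI = 829.7/EI
A unit hogging moment at B produces rotation L₁/(3EI) + L₂/(3EI) = 6.667/EI.
Compatibility: M_B·(L₁+L₂)/(3EI) = θ_0, giving M_B = 124.5 kN·m (hogging).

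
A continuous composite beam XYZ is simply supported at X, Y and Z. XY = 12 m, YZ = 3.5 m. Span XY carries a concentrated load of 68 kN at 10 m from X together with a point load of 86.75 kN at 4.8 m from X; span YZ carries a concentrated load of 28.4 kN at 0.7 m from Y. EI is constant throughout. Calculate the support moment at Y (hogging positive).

M_Y = 219.1 kN·m

Take M_Y as the redundant. Released structure: two simple spans XY and YZ with a hinge at Y.
End slopes at the hinge Y, treating each span as simply supported:
  span XY: point load 68 at a = 10: Pab(L + a)/(6LEI) = 415.6/EI
  span XY: point load 86.75 at a = 4.8: Pab(L + a)/(6LEI) = 699.6/EI
  span YZ: point load 28.4 at a = 0.7: Pab(L + b)/(6LEI) = 16.7/EI
  relative rotation θ_0 = (1115 + 16.7)/EI = 1132/EI
A unit hogging moment at Y produces rotation L₁/(3EI) + L₂/(3EI) = 5.167/EI.
Compatibility: M_Y·(L₁+L₂)/(3EI) = θ_0, giving M_Y = 219.1 kN·m (hogging).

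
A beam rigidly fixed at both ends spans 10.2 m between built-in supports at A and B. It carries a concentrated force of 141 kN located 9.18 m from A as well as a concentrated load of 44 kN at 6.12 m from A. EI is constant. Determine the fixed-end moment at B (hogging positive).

Take the two fixed-end moments M_A, M_B as redundants; the released structure is the simple span AB.
Simple-span end rotations at A and B under the given loads:
  at A: point load 141 at a = 9.18: Pab(L + b)/(6LEI) = 242/EI
  at B: point load 141 at a = 9.18: Pab(L + a)/(6LEI) = 418.1/EI
  at A: point load 44 at a = 6.12: Pab(L + b)/(6LEI) = 256.4/EI
  at B: point load 44 at a = 6.12: Pab(L + a)/(6LEI) = 293/EI
  θ_A0 = 498.4/EI,  θ_B0 = 711.1/EI
Flexibility coefficients: a unit moment at one end gives L/(3EI) there and L/(6EI) at the far end, so f₁₁ = f₂₂ = 3.4/EI and f₁₂ = f₂₁ = 1.7/EI.
Compatibility — zero rotation at each built-in end:
  3.4 M_A + 1.7 M_B = 498.4
  1.7 M_A + 3.4 M_B = 711.1
Solving the pair gives M_A = 56.03 kN·m and M_B = 181.1 kN·m (hogging).

M_B = 181.1 kN·m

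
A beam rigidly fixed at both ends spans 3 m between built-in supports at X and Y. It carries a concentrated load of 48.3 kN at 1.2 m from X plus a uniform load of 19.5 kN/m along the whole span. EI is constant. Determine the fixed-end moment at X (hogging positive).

M_X = 35.49 kN·m

Release both end moments; the primary structure is a simply-supported span XY with redundants M_X and M_Y.
End rotations of the released simple span under the applied load (×1/EI):
  at X: point load 48.3 at a = 1.2: Pab(L + b)/(6LEI) = 27.82/EI
  at Y: point load 48.3 at a = 1.2: Pab(L + a)/(6LEI) = 24.34/EI
  at X: UDL 19.5: wL³/(24EI) = 21.94/EI
  at Y: UDL 19.5: wL³/(24EI) = 21.94/EI
  θ_X0 = 49.76/EI,  θ_Y0 = 46.28/EI
Flexibility coefficients: a unit moment at one end gives L/(3EI) there and L/(6EI) at the far end, so f₁₁ = f₂₂ = 1/EI and f₁₂ = f₂₁ = 0.5/EI.
Compatibility — zero rotation at each built-in end:
  1 M_X + 0.5 M_Y = 49.76
  0.5 M_X + 1 M_Y = 46.28
Solving the pair gives M_X = 35.49 kN·m and M_Y = 28.54 kN·m (hogging).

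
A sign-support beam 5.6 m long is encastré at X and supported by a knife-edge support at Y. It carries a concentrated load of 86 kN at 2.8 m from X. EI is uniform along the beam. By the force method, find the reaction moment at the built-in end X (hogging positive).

M_X = 90.3 kN·m

Release the roller at Y. Primary structure: cantilever fixed at X.
Primary-structure tip deflection at Y by superposition:
  point load 86 at a = 2.8: Pa²(3L − a)/(6EI) = 1573/EI
Flexibility coefficient — unit upward force at Y: δ_{YY} = L³/(3EI) = 58.54/EI.
Compatibility at Y: δ_0 − R_Y·δ_{YY} = 0, so R_Y = 1573/58.54 = 26.88 kN.
Moment equilibrium about X: M_X = Σ(load moments about X) − R_Y·L = 240.8 − 26.88×5.6 = 90.3 kN·m.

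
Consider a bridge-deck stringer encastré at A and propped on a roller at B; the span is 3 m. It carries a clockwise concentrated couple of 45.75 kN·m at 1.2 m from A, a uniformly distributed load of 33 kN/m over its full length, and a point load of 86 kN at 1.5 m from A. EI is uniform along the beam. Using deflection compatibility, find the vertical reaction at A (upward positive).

Take the reaction at B as the redundant and release it; the primary structure is a cantilever fixed at A.
Primary-structure tip deflection at B by superposition:
  clockwise couple 45.75 at a = 1.2: M₀a(2L − a)/(2EI) = 131.8/EI
  UDL 33: wL⁴/(8EI) = 334.1/EI
  point load 86 at a = 1.5: Pa²(3L − a)/(6EI) = 241.9/EI
  δ_0 = 707.8/EI
Flexibility coefficient — unit upward force at B: δ_{BB} = L³/(3EI) = 9/EI.
Compatibility at B: δ_0 − R_B·δ_{BB} = 0, so R_B = 707.8/9 = 78.64 kN.
Vertical equilibrium: R_A = ΣP − R_B = 185 − 78.64 = 106.4 kN.

R_A = 106.4 kN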